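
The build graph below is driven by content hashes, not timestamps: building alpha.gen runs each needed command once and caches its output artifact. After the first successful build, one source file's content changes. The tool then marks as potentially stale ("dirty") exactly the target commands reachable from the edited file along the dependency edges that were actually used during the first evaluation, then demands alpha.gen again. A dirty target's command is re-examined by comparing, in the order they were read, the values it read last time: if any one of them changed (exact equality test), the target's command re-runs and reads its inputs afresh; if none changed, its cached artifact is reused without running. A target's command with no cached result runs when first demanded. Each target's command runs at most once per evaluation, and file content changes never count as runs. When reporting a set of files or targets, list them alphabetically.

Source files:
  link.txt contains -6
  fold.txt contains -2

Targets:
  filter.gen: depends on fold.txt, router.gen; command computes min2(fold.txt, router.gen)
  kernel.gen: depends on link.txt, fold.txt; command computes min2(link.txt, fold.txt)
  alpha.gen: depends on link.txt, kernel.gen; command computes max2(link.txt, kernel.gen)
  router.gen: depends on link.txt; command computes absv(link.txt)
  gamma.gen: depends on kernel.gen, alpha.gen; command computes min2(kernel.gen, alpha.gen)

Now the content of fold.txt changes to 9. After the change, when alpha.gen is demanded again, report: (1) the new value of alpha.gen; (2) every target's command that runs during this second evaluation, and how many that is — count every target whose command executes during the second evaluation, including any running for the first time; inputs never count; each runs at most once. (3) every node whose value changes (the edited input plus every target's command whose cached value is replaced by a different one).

alpha.gen now evaluates to -6.
Run set: kernel.gen (1 run).
Changed values: fold.txt.
The important point: kernel.gen recomputes to an identical value, and the output ends up unchanged.

Initial pass — values computed on the first demand:
  kernel.gen = min2(-6, -2) = -6
  alpha.gen = max2(-6, -6) = -6

Second demand — change propagation:
  kernel.gen: re-runs because fold.txt -2->9; new result -6 (unchanged).
  alpha.gen: re-examined; everything it read last time is the same (link.txt unchanged, kernel.gen unchanged) — cache -6 kept, no run.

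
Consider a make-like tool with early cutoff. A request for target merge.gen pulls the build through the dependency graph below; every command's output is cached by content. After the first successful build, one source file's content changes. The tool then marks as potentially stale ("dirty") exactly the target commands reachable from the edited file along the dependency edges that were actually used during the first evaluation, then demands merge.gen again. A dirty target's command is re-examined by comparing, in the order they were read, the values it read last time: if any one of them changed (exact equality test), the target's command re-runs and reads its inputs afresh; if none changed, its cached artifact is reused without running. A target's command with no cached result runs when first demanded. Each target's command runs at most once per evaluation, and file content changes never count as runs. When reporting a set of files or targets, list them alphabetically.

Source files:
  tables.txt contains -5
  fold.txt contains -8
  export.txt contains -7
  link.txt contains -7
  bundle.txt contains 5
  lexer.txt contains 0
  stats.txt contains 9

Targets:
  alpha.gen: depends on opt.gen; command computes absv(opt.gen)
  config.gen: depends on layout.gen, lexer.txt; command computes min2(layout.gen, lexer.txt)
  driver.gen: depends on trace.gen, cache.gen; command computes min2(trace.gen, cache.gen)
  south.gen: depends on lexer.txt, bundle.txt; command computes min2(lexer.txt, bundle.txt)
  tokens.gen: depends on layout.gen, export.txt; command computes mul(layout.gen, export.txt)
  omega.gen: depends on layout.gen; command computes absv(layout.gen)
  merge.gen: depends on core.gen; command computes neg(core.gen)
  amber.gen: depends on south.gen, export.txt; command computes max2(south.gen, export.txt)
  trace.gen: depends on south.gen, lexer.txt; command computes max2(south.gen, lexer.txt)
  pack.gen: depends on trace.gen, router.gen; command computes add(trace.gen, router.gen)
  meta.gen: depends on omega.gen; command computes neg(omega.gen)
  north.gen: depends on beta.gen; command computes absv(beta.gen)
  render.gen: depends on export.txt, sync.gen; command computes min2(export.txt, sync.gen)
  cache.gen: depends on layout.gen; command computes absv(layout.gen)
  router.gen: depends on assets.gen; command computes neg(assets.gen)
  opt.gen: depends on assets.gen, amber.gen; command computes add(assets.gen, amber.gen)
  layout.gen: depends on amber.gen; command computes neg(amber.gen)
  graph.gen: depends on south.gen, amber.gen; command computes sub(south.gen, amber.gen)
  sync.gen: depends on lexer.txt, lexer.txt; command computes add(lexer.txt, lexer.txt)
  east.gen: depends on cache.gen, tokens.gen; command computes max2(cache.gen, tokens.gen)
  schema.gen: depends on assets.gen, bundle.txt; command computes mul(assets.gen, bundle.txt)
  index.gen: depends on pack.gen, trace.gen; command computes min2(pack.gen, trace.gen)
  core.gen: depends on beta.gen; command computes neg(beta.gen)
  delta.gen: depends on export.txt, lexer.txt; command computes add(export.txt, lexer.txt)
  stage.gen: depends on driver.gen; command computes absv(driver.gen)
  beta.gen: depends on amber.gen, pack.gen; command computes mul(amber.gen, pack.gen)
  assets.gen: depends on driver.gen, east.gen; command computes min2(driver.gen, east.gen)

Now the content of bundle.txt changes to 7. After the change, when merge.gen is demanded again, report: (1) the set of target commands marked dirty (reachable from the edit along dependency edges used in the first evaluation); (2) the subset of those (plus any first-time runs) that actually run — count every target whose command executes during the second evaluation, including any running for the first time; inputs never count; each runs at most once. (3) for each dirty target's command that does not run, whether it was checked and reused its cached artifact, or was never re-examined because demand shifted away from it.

First demand of the output computes:
  south.gen = min2(0, 5) = 0
  amber.gen = max2(0, -7) = 0
  layout.gen = neg(0) = 0
  cache.gen = absv(0) = 0
  tokens.gen = mul(0, -7) = 0
  east.gen = max2(0, 0) = 0
  trace.gen = max2(0, 0) = 0
  driver.gen = min2(0, 0) = 0
  assets.gen = min2(0, 0) = 0
  router.gen = neg(0) = 0
  pack.gen = add(0, 0) = 0
  beta.gen = mul(0, 0) = 0
  core.gen = neg(0) = 0
  merge.gen = neg(0) = 0

After the edit, cleaning proceeds:
  south.gen: a read changed (bundle.txt 5->7) — executes, giving 0 — identical to its old value.
  amber.gen: dirty, but its reads are unchanged (south.gen unchanged, export.txt unchanged); cached 0 stands.
  layout.gen: dirty, but its reads are unchanged (amber.gen unchanged); cached 0 stands.
  cache.gen: dirty, but its reads are unchanged (layout.gen unchanged); cached 0 stands.
  tokens.gen: dirty, but its reads are unchanged (layout.gen unchanged, export.txt unchanged); cached 0 stands.
  east.gen: dirty, but its reads are unchanged (cache.gen unchanged, tokens.gen unchanged); cached 0 stands.
  trace.gen: dirty, but its reads are unchanged (south.gen unchanged, lexer.txt unchanged); cached 0 stands.
  driver.gen: dirty, but its reads are unchanged (trace.gen unchanged, cache.gen unchanged); cached 0 stands.
  assets.gen: dirty, but its reads are unchanged (driver.gen unchanged, east.gen unchanged); cached 0 stands.
  router.gen: dirty, but its reads are unchanged (assets.gen unchanged); cached 0 stands.
  pack.gen: dirty, but its reads are unchanged (trace.gen unchanged, router.gen unchanged); cached 0 stands.
  beta.gen: dirty, but its reads are unchanged (amber.gen unchanged, pack.gen unchanged); cached 0 stands.
  core.gen: dirty, but its reads are unchanged (beta.gen unchanged); cached 0 stands.
  merge.gen: dirty, but its reads are unchanged (core.gen unchanged); cached 0 stands.

Note the absorption at south.gen: it re-runs yet its value is the same, leaving the output's value untouched.

The edit dirties: amber.gen, assets.gen, beta.gen, cache.gen, core.gen, driver.gen, east.gen, layout.gen, merge.gen, pack.gen, router.gen, south.gen, tokens.gen, trace.gen.
1 target commands run: south.gen.
Cache hits after checking: amber.gen, assets.gen, beta.gen, cache.gen, core.gen, driver.gen, east.gen, layout.gen, merge.gen, pack.gen, router.gen, tokens.gen, trace.gen.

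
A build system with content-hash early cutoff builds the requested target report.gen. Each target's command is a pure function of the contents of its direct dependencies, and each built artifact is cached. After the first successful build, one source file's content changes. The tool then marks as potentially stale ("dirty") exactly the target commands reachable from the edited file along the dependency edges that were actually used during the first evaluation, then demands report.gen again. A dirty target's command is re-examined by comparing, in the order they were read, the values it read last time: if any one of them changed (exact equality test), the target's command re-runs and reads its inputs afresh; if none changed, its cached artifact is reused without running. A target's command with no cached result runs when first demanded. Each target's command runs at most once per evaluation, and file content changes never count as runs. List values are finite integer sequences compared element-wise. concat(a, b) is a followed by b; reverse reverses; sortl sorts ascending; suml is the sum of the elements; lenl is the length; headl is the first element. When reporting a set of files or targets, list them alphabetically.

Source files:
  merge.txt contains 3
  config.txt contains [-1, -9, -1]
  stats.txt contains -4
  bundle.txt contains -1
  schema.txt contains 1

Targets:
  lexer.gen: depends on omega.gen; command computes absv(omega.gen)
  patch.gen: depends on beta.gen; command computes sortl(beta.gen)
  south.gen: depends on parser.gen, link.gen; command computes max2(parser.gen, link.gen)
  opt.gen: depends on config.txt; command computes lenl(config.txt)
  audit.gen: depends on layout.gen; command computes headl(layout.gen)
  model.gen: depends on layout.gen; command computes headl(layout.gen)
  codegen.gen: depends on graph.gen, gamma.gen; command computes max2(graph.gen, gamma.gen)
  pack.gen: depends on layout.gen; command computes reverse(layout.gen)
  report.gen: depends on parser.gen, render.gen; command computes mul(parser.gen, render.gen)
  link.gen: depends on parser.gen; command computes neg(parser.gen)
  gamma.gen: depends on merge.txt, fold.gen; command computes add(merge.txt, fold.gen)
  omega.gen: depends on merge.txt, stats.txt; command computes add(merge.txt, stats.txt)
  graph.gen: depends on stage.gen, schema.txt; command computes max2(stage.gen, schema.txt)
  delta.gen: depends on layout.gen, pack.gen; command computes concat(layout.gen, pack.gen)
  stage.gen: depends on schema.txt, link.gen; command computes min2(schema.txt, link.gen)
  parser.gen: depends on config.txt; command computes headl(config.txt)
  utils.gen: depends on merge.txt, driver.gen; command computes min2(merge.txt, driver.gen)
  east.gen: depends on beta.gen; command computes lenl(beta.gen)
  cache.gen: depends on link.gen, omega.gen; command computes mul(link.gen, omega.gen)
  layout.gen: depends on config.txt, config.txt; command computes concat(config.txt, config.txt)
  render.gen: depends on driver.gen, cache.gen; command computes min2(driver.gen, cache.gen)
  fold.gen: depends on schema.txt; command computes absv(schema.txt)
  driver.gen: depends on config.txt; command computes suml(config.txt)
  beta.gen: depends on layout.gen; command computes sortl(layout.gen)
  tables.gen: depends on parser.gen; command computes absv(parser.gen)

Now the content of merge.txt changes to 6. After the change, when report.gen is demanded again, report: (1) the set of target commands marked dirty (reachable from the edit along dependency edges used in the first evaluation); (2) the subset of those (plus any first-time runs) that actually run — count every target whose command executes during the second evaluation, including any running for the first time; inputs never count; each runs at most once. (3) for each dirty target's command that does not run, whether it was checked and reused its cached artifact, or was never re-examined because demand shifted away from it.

First evaluation (everything demanded from the output):
  driver.gen = suml([-1, -9, -1]) = -11
  omega.gen = add(3, -4) = -1
  parser.gen = headl([-1, -9, -1]) = -1
  link.gen = neg(-1) = 1
  cache.gen = mul(1, -1) = -1
  render.gen = min2(-11, -1) = -11
  report.gen = mul(-1, -11) = 11

Propagation after the edit:
  omega.gen: runs — merge.txt 3->6; result 2.
  cache.gen: runs — omega.gen -1->2; result 2.
  render.gen: runs — cache.gen -1->2; result -11 (same value as before).
  report.gen: checked — values it read are unchanged (parser.gen unchanged, render.gen unchanged); reused cached 11 without running.

Key observation: the change is absorbed at render.gen — it re-runs but produces the same value, and the output's value is unchanged.

Marked dirty: cache.gen, omega.gen, render.gen, report.gen.
Target commands that run: cache.gen, omega.gen, render.gen — 3 in total.
Checked but reused from cache: report.gen.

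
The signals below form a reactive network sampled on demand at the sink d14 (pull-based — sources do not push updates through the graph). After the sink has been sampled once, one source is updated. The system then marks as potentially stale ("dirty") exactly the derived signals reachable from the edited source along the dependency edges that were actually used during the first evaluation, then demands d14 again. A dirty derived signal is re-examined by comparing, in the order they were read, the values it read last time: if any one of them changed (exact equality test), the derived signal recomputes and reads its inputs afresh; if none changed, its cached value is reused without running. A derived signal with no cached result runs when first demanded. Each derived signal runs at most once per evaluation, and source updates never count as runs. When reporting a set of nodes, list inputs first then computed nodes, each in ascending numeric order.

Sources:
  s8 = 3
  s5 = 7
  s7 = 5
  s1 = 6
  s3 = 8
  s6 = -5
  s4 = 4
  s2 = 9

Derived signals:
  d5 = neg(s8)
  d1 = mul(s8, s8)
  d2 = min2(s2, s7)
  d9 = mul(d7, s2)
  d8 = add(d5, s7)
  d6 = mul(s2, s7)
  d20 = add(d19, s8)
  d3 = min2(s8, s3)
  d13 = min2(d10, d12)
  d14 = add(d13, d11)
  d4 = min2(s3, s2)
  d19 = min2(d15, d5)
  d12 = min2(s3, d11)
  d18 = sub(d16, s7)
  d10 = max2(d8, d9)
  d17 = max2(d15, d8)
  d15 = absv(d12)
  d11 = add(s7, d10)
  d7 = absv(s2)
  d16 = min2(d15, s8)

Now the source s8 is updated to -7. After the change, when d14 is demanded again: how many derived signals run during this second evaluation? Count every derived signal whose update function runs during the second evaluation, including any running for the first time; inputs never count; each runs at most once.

Run set: d5, d8, d10 (3 run).
The important point: d10 recomputes to an identical value, and the output ends up unchanged.

Initial pass — values computed on the first demand:
  d5 = neg(3) = -3
  d7 = absv(9) = 9
  d8 = add(-3, 5) = 2
  d9 = mul(9, 9) = 81
  d10 = max2(2, 81) = 81
  d11 = add(5, 81) = 86
  d12 = min2(8, 86) = 8
  d13 = min2(81, 8) = 8
  d14 = add(8, 86) = 94

Second demand — change propagation:
  d5: re-runs because s8 3->-7; new result 7.
  d8: re-runs because d5 -3->7; new result 12.
  d10: re-runs because d8 2->12; new result 81 (unchanged).
  d11: re-examined; everything it read last time is the same (s7 unchanged, d10 unchanged) — cache 86 kept, no run.
  d12: re-examined; everything it read last time is the same (s3 unchanged, d11 unchanged) — cache 8 kept, no run.
  d13: re-examined; everything it read last time is the same (d10 unchanged, d12 unchanged) — cache 8 kept, no run.
  d14: re-examined; everything it read last time is the same (d13 unchanged, d11 unchanged) — cache 94 kept, no run.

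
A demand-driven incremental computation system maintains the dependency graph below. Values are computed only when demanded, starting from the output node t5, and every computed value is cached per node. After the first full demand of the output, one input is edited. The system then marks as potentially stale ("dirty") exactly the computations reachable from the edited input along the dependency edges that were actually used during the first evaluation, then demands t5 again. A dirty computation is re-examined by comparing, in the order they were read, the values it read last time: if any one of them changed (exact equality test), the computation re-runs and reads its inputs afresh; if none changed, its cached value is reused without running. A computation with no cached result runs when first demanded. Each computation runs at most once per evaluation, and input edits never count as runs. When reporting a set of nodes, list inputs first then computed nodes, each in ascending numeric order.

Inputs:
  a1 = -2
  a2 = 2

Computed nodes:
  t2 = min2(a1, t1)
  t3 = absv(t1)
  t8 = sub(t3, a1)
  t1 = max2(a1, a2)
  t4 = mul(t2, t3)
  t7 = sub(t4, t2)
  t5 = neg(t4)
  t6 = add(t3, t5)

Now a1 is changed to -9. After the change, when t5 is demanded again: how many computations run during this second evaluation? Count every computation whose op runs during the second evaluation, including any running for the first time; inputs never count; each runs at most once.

Computations that run: t1, t2, t4, t5 — 4 in total.
Key observation: the cutoff stops propagation at t3 — its inputs' values are unchanged, so it reuses its cache.

First evaluation (everything demanded from the output):
  t1 = max2(-2, 2) = 2
  t2 = min2(-2, 2) = -2
  t3 = absv(2) = 2
  t4 = mul(-2, 2) = -4
  t5 = neg(-4) = 4

Propagation after the edit:
  t1: runs — a1 -2->-9; result 2 (same value as before).
  t2: runs — a1 -2->-9; result -9.
  t3: checked — values it read are unchanged (t1 unchanged); reused cached 2 without running.
  t4: runs — t2 -2->-9; result -18.
  t5: runs — t4 -4->-18; result 18.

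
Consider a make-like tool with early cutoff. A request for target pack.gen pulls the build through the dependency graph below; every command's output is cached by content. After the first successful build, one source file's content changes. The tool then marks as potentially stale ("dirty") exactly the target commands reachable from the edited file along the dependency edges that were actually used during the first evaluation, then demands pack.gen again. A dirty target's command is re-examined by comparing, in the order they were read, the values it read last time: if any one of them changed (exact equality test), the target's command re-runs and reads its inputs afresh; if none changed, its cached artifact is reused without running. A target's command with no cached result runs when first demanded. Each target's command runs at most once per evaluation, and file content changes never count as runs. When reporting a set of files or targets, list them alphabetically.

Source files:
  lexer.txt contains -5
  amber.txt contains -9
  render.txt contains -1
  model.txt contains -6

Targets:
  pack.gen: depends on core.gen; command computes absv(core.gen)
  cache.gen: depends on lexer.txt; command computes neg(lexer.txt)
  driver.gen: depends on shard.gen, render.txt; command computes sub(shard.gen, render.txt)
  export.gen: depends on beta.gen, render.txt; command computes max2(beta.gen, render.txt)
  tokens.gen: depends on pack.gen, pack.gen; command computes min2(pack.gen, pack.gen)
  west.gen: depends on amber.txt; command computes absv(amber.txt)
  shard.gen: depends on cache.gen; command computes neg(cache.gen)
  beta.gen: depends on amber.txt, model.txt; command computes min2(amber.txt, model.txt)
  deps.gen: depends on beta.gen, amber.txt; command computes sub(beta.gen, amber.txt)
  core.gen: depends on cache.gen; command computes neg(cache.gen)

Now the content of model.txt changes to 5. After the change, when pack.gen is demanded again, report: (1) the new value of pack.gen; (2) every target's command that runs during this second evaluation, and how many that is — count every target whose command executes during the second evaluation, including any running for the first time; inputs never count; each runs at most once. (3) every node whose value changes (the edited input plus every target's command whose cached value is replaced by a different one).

Demanding pack.gen again yields 5.
0 target commands run: none.
The nodes whose values change: model.txt.
Note the shortcut — model.txt feeds only undemanded nodes, so no recomputation happens.

First demand of the output computes:
  cache.gen = neg(-5) = 5
  core.gen = neg(5) = -5
  pack.gen = absv(-5) = 5

After the edit, cleaning proceeds:
  model.txt only reaches undemanded nodes; the second demand re-runs nothing.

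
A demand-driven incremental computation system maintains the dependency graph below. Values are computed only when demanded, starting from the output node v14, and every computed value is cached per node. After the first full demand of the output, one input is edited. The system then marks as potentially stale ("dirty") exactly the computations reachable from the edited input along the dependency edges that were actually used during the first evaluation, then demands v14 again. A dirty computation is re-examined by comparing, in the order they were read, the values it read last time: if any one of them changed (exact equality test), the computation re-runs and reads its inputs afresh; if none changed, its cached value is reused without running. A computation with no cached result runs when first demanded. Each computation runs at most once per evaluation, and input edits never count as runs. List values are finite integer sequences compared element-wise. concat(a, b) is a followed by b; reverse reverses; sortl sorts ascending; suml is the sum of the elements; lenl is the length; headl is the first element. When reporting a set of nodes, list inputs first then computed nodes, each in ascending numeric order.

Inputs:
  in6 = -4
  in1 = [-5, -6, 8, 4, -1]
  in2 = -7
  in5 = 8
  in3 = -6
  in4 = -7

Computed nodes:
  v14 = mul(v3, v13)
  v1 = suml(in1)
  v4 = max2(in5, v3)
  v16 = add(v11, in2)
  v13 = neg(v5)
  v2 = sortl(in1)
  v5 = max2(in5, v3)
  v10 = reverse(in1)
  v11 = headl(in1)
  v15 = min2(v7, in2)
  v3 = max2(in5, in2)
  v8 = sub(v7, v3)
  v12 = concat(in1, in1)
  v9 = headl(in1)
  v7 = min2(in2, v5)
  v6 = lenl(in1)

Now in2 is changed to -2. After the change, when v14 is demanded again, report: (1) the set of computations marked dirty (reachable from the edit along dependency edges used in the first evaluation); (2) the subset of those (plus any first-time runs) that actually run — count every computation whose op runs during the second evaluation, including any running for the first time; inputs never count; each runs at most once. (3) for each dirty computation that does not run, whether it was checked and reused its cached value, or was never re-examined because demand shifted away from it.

Marked dirty: v3, v5, v13, v14.
Computations that run: v3 — 1 in total.
Checked but reused from cache: v5, v13, v14.
Key observation: the change is absorbed at v3 — it re-runs but produces the same value, and the output's value is unchanged.

First evaluation (everything demanded from the output):
  v3 = max2(8, -7) = 8
  v5 = max2(8, 8) = 8
  v13 = neg(8) = -8
  v14 = mul(8, -8) = -64

Propagation after the edit:
  v3: runs — in2 -7->-2; result 8 (same value as before).
  v5: checked — values it read are unchanged (in5 unchanged, v3 unchanged); reused cached 8 without running.
  v13: checked — values it read are unchanged (v5 unchanged); reused cached -8 without running.
  v14: checked — values it read are unchanged (v3 unchanged, v13 unchanged); reused cached -64 without running.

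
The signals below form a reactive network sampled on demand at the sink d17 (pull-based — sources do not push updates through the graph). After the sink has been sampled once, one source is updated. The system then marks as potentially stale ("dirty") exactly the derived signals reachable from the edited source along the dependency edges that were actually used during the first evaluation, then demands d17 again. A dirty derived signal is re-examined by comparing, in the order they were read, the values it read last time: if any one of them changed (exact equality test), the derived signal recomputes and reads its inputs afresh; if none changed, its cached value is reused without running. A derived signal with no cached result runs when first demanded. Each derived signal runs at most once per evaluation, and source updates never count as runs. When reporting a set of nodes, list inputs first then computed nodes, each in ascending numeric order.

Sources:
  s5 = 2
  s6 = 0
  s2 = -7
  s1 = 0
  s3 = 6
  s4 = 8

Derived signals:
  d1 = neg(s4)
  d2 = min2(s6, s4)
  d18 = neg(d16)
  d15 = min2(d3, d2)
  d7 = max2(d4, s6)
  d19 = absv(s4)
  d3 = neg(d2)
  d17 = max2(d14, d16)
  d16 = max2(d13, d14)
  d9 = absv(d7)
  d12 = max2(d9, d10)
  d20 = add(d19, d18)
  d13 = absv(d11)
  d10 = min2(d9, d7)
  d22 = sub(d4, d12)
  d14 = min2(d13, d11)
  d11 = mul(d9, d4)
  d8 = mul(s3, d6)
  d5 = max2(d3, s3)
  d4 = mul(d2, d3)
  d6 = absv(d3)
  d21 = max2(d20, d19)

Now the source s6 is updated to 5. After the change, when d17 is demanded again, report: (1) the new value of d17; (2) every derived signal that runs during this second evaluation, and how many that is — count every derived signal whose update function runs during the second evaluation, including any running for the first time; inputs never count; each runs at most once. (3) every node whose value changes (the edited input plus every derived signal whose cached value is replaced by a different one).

d17 now evaluates to 125.
Run set: d2, d3, d4, d7, d9, d11, d13, d14, d16, d17 (10 run).
Changed values: s6, d2, d3, d4, d7, d9, d11, d13, d14, d16, d17.

Initial pass — values computed on the first demand:
  d2 = min2(0, 8) = 0
  d3 = neg(0) = 0
  d4 = mul(0, 0) = 0
  d7 = max2(0, 0) = 0
  d9 = absv(0) = 0
  d11 = mul(0, 0) = 0
  d13 = absv(0) = 0
  d14 = min2(0, 0) = 0
  d16 = max2(0, 0) = 0
  d17 = max2(0, 0) = 0

Second demand — change propagation:
  d2: re-runs because s6 0->5; new result 5.
  d3: re-runs because d2 0->5; new result -5.
  d4: re-runs because d2 0->5; d3 0->-5; new result -25.
  d7: re-runs because d4 0->-25; s6 0->5; new result 5.
  d9: re-runs because d7 0->5; new result 5.
  d11: re-runs because d9 0->5; d4 0->-25; new result -125.
  d13: re-runs because d11 0->-125; new result 125.
  d14: re-runs because d13 0->125; d11 0->-125; new result -125.
  d16: re-runs because d13 0->125; d14 0->-125; new result 125.
  d17: re-runs because d14 0->-125; d16 0->125; new result 125.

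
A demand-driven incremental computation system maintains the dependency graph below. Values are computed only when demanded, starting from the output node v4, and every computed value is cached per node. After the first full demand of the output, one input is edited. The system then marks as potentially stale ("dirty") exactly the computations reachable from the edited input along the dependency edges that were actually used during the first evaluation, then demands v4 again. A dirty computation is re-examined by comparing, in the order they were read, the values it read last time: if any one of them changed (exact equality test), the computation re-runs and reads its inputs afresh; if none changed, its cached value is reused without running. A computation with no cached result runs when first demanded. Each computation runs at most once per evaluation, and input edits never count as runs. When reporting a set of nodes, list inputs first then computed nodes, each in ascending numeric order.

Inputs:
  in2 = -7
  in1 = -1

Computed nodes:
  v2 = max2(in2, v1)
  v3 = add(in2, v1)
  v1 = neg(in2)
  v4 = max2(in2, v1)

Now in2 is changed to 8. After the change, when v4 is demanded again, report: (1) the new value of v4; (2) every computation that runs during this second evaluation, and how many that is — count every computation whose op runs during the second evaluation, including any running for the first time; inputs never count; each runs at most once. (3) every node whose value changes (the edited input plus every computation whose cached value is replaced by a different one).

New value of v4: 8.
Computations that run: v1, v4 — 2 in total.
Values that change: in2, v1, v4.

First evaluation (everything demanded from the output):
  v1 = neg(-7) = 7
  v4 = max2(-7, 7) = 7

Propagation after the edit:
  v1: runs — in2 -7->8; result -8.
  v4: runs — in2 -7->8; v1 7->-8; result 8.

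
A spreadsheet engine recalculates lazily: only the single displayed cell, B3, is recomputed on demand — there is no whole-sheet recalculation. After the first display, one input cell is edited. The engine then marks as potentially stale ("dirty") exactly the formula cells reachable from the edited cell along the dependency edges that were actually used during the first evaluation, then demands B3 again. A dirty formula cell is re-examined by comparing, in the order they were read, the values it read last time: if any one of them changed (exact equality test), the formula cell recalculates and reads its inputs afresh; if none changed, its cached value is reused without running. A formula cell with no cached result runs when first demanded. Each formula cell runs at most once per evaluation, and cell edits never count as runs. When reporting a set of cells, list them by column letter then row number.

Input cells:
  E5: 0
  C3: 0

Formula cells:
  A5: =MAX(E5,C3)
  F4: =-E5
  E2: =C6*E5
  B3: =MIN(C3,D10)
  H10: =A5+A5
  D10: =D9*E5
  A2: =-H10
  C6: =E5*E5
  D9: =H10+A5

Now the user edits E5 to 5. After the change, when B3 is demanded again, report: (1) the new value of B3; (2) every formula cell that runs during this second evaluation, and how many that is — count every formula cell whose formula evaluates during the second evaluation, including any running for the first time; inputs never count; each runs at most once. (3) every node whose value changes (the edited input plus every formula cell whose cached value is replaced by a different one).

New value of B3: 0.
Formula cells that run: A5, B3, D9, D10, H10 — 5 in total.
Values that change: A5, D9, D10, E5, H10.

First evaluation (everything demanded from the output):
  A5 = MAX(0, 0) = 0
  H10 = 0 + 0 = 0
  D9 = 0 + 0 = 0
  D10 = 0 * 0 = 0
  B3 = MIN(0, 0) = 0

Propagation after the edit:
  A5: runs — E5 0->5; result 5.
  H10: runs — A5 0->5; A5 0->5; result 10.
  D9: runs — H10 0->10; A5 0->5; result 15.
  D10: runs — D9 0->15; E5 0->5; result 75.
  B3: runs — D10 0->75; result 0 (same value as before).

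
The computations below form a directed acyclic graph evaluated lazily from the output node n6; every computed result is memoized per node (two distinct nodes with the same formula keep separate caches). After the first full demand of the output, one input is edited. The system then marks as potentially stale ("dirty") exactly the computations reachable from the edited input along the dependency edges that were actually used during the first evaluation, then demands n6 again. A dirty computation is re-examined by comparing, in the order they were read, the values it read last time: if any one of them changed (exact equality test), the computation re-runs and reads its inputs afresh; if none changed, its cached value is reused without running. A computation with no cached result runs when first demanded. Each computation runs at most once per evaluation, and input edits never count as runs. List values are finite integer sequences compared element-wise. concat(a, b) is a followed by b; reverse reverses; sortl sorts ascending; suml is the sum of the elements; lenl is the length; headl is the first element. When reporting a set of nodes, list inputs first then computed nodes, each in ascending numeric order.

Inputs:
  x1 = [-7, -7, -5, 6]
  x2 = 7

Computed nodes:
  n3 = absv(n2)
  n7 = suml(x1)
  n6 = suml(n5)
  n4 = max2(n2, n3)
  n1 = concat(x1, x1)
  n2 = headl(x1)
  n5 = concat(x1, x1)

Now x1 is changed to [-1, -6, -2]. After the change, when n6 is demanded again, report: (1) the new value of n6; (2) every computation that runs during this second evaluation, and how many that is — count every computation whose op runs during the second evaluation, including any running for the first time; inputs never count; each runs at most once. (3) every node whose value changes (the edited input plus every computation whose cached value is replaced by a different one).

Demanding n6 again yields -18.
2 computations run: n5, n6.
The nodes whose values change: x1, n5, n6.

First demand of the output computes:
  n5 = concat([-7, -7, -5, 6], [-7, -7, -5, 6]) = [-7, -7, -5, 6, -7, -7, -5, 6]
  n6 = suml([-7, -7, -5, 6, -7, -7, -5, 6]) = -26

After the edit, cleaning proceeds:
  n5: a read changed (x1 [-7, -7, -5, 6]->[-1, -6, -2]; x1 [-7, -7, -5, 6]->[-1, -6, -2]) — executes, giving [-1, -6, -2, -1, -6, -2].
  n6: a read changed (n5 [-7, -7, -5, 6, -7, -7, -5, 6]->[-1, -6, -2, -1, -6, -2]) — executes, giving -18.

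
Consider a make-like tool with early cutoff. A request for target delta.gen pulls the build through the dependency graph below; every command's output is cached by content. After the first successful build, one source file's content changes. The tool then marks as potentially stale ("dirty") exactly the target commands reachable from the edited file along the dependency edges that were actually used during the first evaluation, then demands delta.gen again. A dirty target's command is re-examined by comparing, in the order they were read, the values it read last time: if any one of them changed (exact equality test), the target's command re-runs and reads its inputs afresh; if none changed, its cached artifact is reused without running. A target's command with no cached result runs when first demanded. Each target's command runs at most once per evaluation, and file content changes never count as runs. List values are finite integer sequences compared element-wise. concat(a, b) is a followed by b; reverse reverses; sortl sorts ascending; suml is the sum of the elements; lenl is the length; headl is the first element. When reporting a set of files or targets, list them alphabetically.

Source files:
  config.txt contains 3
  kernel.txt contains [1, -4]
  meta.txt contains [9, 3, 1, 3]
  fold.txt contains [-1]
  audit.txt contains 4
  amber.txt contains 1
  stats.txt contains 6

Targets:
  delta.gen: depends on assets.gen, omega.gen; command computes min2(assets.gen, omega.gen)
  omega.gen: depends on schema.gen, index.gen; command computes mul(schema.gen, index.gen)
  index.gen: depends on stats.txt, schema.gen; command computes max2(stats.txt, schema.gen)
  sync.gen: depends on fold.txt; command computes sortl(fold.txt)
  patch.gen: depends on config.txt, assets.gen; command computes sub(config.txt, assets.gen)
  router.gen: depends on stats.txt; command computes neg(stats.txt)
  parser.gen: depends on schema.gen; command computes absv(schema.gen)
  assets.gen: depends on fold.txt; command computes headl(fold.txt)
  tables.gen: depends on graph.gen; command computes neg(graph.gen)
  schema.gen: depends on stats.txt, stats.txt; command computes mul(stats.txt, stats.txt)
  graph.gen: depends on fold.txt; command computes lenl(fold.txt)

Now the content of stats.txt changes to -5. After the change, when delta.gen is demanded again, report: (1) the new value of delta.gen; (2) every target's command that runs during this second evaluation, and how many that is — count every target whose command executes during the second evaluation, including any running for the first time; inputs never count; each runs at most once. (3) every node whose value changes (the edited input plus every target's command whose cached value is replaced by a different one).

First demand of the output computes:
  assets.gen = headl([-1]) = -1
  schema.gen = mul(6, 6) = 36
  index.gen = max2(6, 36) = 36
  omega.gen = mul(36, 36) = 1296
  delta.gen = min2(-1, 1296) = -1

After the edit, cleaning proceeds:
  schema.gen: a read changed (stats.txt 6->-5; stats.txt 6->-5) — executes, giving 25.
  index.gen: a read changed (stats.txt 6->-5; schema.gen 36->25) — executes, giving 25.
  omega.gen: a read changed (schema.gen 36->25; index.gen 36->25) — executes, giving 625.
  delta.gen: a read changed (omega.gen 1296->625) — executes, giving -1 — identical to its old value.

Demanding delta.gen again yields -1.
4 target commands run: delta.gen, index.gen, omega.gen, schema.gen.
The nodes whose values change: index.gen, omega.gen, schema.gen, stats.txt.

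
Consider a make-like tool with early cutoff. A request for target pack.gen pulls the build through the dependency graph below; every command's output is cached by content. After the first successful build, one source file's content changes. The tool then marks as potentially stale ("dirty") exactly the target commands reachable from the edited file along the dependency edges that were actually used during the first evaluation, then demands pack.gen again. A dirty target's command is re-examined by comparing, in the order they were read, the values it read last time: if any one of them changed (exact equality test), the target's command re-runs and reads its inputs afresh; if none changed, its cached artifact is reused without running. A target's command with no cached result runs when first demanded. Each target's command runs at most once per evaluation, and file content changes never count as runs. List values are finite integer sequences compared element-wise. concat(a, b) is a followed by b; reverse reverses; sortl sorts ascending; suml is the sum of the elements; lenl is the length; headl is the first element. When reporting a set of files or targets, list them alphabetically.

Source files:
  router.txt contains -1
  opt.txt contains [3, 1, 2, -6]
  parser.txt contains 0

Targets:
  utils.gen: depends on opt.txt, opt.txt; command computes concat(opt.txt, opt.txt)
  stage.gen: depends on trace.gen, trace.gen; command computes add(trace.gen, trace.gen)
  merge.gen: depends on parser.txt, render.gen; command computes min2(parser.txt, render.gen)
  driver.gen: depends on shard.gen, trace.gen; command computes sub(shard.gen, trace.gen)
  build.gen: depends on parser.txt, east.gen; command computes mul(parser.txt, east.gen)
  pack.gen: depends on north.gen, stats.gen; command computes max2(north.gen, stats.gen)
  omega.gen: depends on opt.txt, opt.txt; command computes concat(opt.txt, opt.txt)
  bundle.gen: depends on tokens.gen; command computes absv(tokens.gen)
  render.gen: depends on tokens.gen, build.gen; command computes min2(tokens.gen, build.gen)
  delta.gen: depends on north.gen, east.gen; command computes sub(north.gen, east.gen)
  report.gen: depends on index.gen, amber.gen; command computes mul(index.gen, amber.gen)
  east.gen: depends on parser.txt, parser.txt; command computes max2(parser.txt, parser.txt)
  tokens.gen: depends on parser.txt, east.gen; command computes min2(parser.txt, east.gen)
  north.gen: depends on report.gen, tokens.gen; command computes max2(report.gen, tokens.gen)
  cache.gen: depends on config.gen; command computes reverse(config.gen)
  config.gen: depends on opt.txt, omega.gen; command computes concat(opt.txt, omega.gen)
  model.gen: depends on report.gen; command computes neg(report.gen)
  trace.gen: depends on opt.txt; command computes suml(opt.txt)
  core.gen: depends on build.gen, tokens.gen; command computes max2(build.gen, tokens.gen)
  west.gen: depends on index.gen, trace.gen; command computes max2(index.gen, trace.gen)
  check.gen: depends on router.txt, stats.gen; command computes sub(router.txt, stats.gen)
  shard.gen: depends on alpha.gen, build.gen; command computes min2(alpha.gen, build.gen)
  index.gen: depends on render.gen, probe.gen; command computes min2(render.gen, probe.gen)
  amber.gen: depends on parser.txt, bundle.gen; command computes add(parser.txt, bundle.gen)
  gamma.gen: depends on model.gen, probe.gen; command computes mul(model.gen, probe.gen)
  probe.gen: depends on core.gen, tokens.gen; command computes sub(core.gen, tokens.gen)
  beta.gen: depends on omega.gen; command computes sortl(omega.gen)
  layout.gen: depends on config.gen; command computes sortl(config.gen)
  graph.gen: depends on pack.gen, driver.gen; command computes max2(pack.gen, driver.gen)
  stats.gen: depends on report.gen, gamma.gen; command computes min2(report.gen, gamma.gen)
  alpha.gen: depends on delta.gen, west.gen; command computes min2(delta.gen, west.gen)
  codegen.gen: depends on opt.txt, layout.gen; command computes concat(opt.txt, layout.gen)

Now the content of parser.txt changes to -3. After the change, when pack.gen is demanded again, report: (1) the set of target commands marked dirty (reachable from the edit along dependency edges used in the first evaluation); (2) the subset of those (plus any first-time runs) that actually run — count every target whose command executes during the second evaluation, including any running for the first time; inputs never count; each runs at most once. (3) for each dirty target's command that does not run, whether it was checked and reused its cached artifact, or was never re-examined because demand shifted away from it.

The edit dirties: amber.gen, build.gen, bundle.gen, core.gen, east.gen, gamma.gen, index.gen, model.gen, north.gen, pack.gen, probe.gen, render.gen, report.gen, stats.gen, tokens.gen.
12 target commands run: amber.gen, build.gen, bundle.gen, core.gen, east.gen, gamma.gen, index.gen, north.gen, probe.gen, render.gen, report.gen, tokens.gen.
Cache hits after checking: model.gen, pack.gen, stats.gen.
Note where the cutoff bites: model.gen is checked, finds nothing changed, and keeps its cache.

First demand of the output computes:
  east.gen = max2(0, 0) = 0
  build.gen = mul(0, 0) = 0
  tokens.gen = min2(0, 0) = 0
  bundle.gen = absv(0) = 0
  amber.gen = add(0, 0) = 0
  core.gen = max2(0, 0) = 0
  probe.gen = sub(0, 0) = 0
  render.gen = min2(0, 0) = 0
  index.gen = min2(0, 0) = 0
  report.gen = mul(0, 0) = 0
  model.gen = neg(0) = 0
  gamma.gen = mul(0, 0) = 0
  north.gen = max2(0, 0) = 0
  stats.gen = min2(0, 0) = 0
  pack.gen = max2(0, 0) = 0

After the edit, cleaning proceeds:
  east.gen: a read changed (parser.txt 0->-3; parser.txt 0->-3) — executes, giving -3.
  build.gen: a read changed (parser.txt 0->-3; east.gen 0->-3) — executes, giving 9.
  tokens.gen: a read changed (parser.txt 0->-3; east.gen 0->-3) — executes, giving -3.
  bundle.gen: a read changed (tokens.gen 0->-3) — executes, giving 3.
  amber.gen: a read changed (parser.txt 0->-3; bundle.gen 0->3) — executes, giving 0 — identical to its old value.
  core.gen: a read changed (build.gen 0->9; tokens.gen 0->-3) — executes, giving 9.
  probe.gen: a read changed (core.gen 0->9; tokens.gen 0->-3) — executes, giving 12.
  render.gen: a read changed (tokens.gen 0->-3; build.gen 0->9) — executes, giving -3.
  index.gen: a read changed (render.gen 0->-3; probe.gen 0->12) — executes, giving -3.
  report.gen: a read changed (index.gen 0->-3) — executes, giving 0 — identical to its old value.
  model.gen: dirty, but its reads are unchanged (report.gen unchanged); cached 0 stands.
  gamma.gen: a read changed (probe.gen 0->12) — executes, giving 0 — identical to its old value.
  north.gen: a read changed (tokens.gen 0->-3) — executes, giving 0 — identical to its old value.
  stats.gen: dirty, but its reads are unchanged (report.gen unchanged, gamma.gen unchanged); cached 0 stands.
  pack.gen: dirty, but its reads are unchanged (north.gen unchanged, stats.gen unchanged); cached 0 stands.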